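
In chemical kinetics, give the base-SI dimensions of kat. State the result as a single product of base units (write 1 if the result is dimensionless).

kat = mol/s = s⁻¹·mol (catalytic activity).

s⁻¹·mol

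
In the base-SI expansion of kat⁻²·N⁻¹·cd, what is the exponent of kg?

kat = mol/s = s⁻¹·mol (catalytic activity).
So kat⁻² = s²·mol⁻².
N = kg·m/s² = kg·m·s⁻² (force = mass × acceleration).
So N⁻¹ = kg⁻¹·m⁻¹·s².
Combining: kat⁻²·N⁻¹·cd = (s²·mol⁻²) · (kg⁻¹·m⁻¹·s²) · cd = kg⁻¹·m⁻¹·s⁴·mol⁻²·cd.
The exponent of kg is -1.

-1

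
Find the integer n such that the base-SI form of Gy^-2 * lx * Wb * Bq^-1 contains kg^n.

Gy = J/kg (absorbed dose = energy per mass),
    = m²·s⁻².
So Gy⁻² = m⁻⁴·s⁴.
lx = lm/m² (illuminance = luminous flux per area),
    = m⁻²·cd.
Wb = V·s (flux: a volt is a weber per second),
    = kg·m²·s⁻²·A⁻¹.
Bq = 1/s = s⁻¹ (activity is decays per second).
So Bq⁻¹ = s.
Combining: Gy⁻²·lx·Wb·Bq⁻¹ = (m⁻⁴·s⁴) · (m⁻²·cd) · (kg·m²·s⁻²·A⁻¹) · s = kg·m⁻⁴·s³·A⁻¹·cd.
The exponent of kg is 1.

1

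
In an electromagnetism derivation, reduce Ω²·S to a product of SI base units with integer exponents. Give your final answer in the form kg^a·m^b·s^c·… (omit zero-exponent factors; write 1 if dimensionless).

Ω = kg·m²·s⁻³·A⁻².
So Ω² = kg²·m⁴·s⁻⁶·A⁻⁴.
S = kg⁻¹·m⁻²·s³·A².
Combining: Ω²·S = (kg²·m⁴·s⁻⁶·A⁻⁴) · (kg⁻¹·m⁻²·s³·A²) = kg·m²·s⁻³·A⁻².

kg·m²·s⁻³·A⁻²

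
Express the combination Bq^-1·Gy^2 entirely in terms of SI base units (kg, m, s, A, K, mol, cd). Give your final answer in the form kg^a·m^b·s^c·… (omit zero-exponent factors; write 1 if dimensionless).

Bq = 1/s = s⁻¹ (activity is decays per second).
So Bq⁻¹ = s.
Gy = J/kg (absorbed dose = energy per mass),
    = m²·s⁻².
So Gy² = m⁴·s⁻⁴.
Combining: Bq⁻¹·Gy² = s · (m⁴·s⁻⁴) = m⁴·s⁻³.

m⁴·s⁻³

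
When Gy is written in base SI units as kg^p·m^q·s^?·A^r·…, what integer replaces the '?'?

-2

Gy = J/kg (absorbed dose = energy per mass),
    = m²·s⁻².
The exponent of s is -2.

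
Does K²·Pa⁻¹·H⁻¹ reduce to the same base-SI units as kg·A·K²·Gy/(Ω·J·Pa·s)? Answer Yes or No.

Left side:
  Pa = N/m² (pressure = force per area),
      = kg·m⁻¹·s⁻².
  So Pa⁻¹ = kg⁻¹·m·s².
  H = Wb/A (inductance = flux per current),
      = kg·m²·s⁻²·A⁻².
  So H⁻¹ = kg⁻¹·m⁻²·s²·A².
  Combining: K²·Pa⁻¹·H⁻¹ = K² · (kg⁻¹·m·s²) · (kg⁻¹·m⁻²·s²·A²) = kg⁻²·m⁻¹·s⁴·A²·K².
Right side:
  Ω = V/A (resistance = voltage per current),
      = kg·m²·s⁻³·A⁻².
  So Ω⁻¹ = kg⁻¹·m⁻²·s³·A².
  J = N·m (work = force × distance),
      = kg·m²·s⁻².
  So J⁻¹ = kg⁻¹·m⁻²·s².
  Pa = N/m² (pressure = force per area),
      = kg·m⁻¹·s⁻².
  So Pa⁻¹ = kg⁻¹·m·s².
  Gy = J/kg (absorbed dose = energy per mass),
      = m²·s⁻².
  Combining: kg·Ω⁻¹·J⁻¹·Pa⁻¹·A·K²·Gy·s⁻¹ = kg · (kg⁻¹·m⁻²·s³·A²) · (kg⁻¹·m⁻²·s²) · (kg⁻¹·m·s²) · A · K² · (m²·s⁻²) · s⁻¹ = kg⁻²·m⁻¹·s⁴·A³·K².
Left is kg⁻²·m⁻¹·s⁴·A²·K²; right is kg⁻²·m⁻¹·s⁴·A³·K² — different.

No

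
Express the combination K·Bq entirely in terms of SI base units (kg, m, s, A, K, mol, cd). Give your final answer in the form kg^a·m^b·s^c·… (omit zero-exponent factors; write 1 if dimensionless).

Bq = 1/s = s⁻¹ (activity is decays per second).
Combining: K·Bq = K · s⁻¹ = s⁻¹·K.

s⁻¹·K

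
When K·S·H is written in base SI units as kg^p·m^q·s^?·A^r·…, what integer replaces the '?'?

1

S = kg⁻¹·m⁻²·s³·A².
H = kg·m²·s⁻²·A⁻².
Combining: K·S·H = K · (kg⁻¹·m⁻²·s³·A²) · (kg·m²·s⁻²·A⁻²) = s·K.
The exponent of s is 1.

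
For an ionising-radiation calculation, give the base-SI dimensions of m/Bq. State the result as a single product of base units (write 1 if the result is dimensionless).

m·s

Bq = 1/s = s⁻¹ (activity is decays per second).
So Bq⁻¹ = s.
Combining: m·Bq⁻¹ = m · s = m·s.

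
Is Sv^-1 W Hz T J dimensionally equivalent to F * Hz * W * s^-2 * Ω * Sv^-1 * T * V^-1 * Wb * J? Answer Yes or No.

Yes

Left side:
  Sv = J/kg (equivalent dose = energy per mass),
      = m²·s⁻².
  So Sv⁻¹ = m⁻²·s².
  W = J/s (power = energy per time),
      = kg·m²·s⁻³.
  Hz = 1/s = s⁻¹ (frequency is cycles per second).
  T = Wb/m² (flux density = flux per area),
      = kg·s⁻²·A⁻¹.
  J = N·m (work = force × distance),
      = kg·m²·s⁻².
  Combining: Sv⁻¹·W·Hz·T·J = (m⁻²·s²) · (kg·m²·s⁻³) · s⁻¹ · (kg·s⁻²·A⁻¹) · (kg·m²·s⁻²) = kg³·m²·s⁻⁶·A⁻¹.
Right side:
  F = C/V (capacitance = charge per voltage),
      = A·s/(kg·m²·s⁻³·A⁻¹) (substituting C and V),
      = kg⁻¹·m⁻²·s⁴·A².
  Hz = 1/s = s⁻¹ (frequency is cycles per second).
  W = J/s (power = energy per time),
      = kg·m²·s⁻³.
  Ω = V/A (resistance = voltage per current),
      = kg·m²·s⁻³·A⁻².
  Sv = J/kg (equivalent dose = energy per mass),
      = m²·s⁻².
  So Sv⁻¹ = m⁻²·s².
  T = Wb/m² (flux density = flux per area),
      = kg·s⁻²·A⁻¹.
  V = W/A (potential = power per current),
      = kg·m²·s⁻³·A⁻¹.
  So V⁻¹ = kg⁻¹·m⁻²·s³·A.
  Wb = V·s (flux: a volt is a weber per second),
      = kg·m²·s⁻²·A⁻¹.
  J = N·m (work = force × distance),
      = kg·m²·s⁻².
  Combining: F·Hz·W·s⁻²·Ω·Sv⁻¹·T·V⁻¹·Wb·J = (kg⁻¹·m⁻²·s⁴·A²) · s⁻¹ · (kg·m²·s⁻³) · s⁻² · (kg·m²·s⁻³·A⁻²) · (m⁻²·s²) · (kg·s⁻²·A⁻¹) · (kg⁻¹·m⁻²·s³·A) · (kg·m²·s⁻²·A⁻¹) · (kg·m²·s⁻²) = kg³·m²·s⁻⁶·A⁻¹.
Both reduce to kg³·m²·s⁻⁶·A⁻¹.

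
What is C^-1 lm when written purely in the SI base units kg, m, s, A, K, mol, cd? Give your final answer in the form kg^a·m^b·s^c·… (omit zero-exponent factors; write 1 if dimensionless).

C = A·s = s·A (charge = current × time).
So C⁻¹ = s⁻¹·A⁻¹.
lm = cd·sr = cd (luminous flux; sr is dimensionless).
Combining: C⁻¹·lm = (s⁻¹·A⁻¹) · cd = s⁻¹·A⁻¹·cd.

s⁻¹·A⁻¹·cd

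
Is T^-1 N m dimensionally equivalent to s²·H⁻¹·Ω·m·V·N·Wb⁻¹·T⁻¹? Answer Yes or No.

Yes

Left side:
  T = kg·s⁻²·A⁻¹.
  So T⁻¹ = kg⁻¹·s²·A.
  N = kg·m·s⁻².
  Combining: T⁻¹·N·m = (kg⁻¹·s²·A) · (kg·m·s⁻²) · m = m²·A.
Right side:
  H = Wb/A (inductance = flux per current),
      = kg·m²·s⁻²·A⁻².
  So H⁻¹ = kg⁻¹·m⁻²·s²·A².
  Ω = V/A (resistance = voltage per current),
      = kg·m²·s⁻³·A⁻².
  V = W/A (potential = power per current),
      = kg·m²·s⁻³·A⁻¹.
  N = kg·m/s² = kg·m·s⁻² (force = mass × acceleration).
  Wb = V·s (flux: a volt is a weber per second),
      = kg·m²·s⁻²·A⁻¹.
  So Wb⁻¹ = kg⁻¹·m⁻²·s²·A.
  T = Wb/m² (flux density = flux per area),
      = kg·s⁻²·A⁻¹.
  So T⁻¹ = kg⁻¹·s²·A.
  Combining: s²·H⁻¹·Ω·m·V·N·Wb⁻¹·T⁻¹ = s² · (kg⁻¹·m⁻²·s²·A²) · (kg·m²·s⁻³·A⁻²) · m · (kg·m²·s⁻³·A⁻¹) · (kg·m·s⁻²) · (kg⁻¹·m⁻²·s²·A) · (kg⁻¹·s²·A) = m²·A.
Both reduce to m²·A.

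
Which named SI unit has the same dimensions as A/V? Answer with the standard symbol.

S

V = W/A (potential = power per current),
    = kg·m²·s⁻³·A⁻¹.
So V⁻¹ = kg⁻¹·m⁻²·s³·A.
Combining: V⁻¹·A = (kg⁻¹·m⁻²·s³·A) · A = kg⁻¹·m⁻²·s³·A².
kg⁻¹·m⁻²·s³·A² is the base-SI form of the siemens.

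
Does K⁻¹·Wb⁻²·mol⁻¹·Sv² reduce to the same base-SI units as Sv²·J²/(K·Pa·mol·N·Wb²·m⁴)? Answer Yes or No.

Left side:
  Wb = V·s (flux: a volt is a weber per second),
      = kg·m²·s⁻²·A⁻¹.
  So Wb⁻² = kg⁻²·m⁻⁴·s⁴·A².
  Sv = J/kg (equivalent dose = energy per mass),
      = m²·s⁻².
  So Sv² = m⁴·s⁻⁴.
  Combining: K⁻¹·Wb⁻²·mol⁻¹·Sv² = K⁻¹ · (kg⁻²·m⁻⁴·s⁴·A²) · mol⁻¹ · (m⁴·s⁻⁴) = kg⁻²·A²·K⁻¹·mol⁻¹.
Right side:
  Sv = J/kg (equivalent dose = energy per mass),
      = m²·s⁻².
  So Sv² = m⁴·s⁻⁴.
  Pa = N/m² (pressure = force per area),
      = kg·m⁻¹·s⁻².
  So Pa⁻¹ = kg⁻¹·m·s².
  N = kg·m/s² = kg·m·s⁻² (force = mass × acceleration).
  So N⁻¹ = kg⁻¹·m⁻¹·s².
  J = N·m (work = force × distance),
      = kg·m²·s⁻².
  So J² = kg²·m⁴·s⁻⁴.
  Wb = V·s (flux: a volt is a weber per second),
      = kg·m²·s⁻²·A⁻¹.
  So Wb⁻² = kg⁻²·m⁻⁴·s⁴·A².
  Combining: K⁻¹·Sv²·Pa⁻¹·mol⁻¹·N⁻¹·J²·Wb⁻²·m⁻⁴ = K⁻¹ · (m⁴·s⁻⁴) · (kg⁻¹·m·s²) · mol⁻¹ · (kg⁻¹·m⁻¹·s²) · (kg²·m⁴·s⁻⁴) · (kg⁻²·m⁻⁴·s⁴·A²) · m⁻⁴ = kg⁻²·A²·K⁻¹·mol⁻¹.
Both reduce to kg⁻²·A²·K⁻¹·mol⁻¹.

Yes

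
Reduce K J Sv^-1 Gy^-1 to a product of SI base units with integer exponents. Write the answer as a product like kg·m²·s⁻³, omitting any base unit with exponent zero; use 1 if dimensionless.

kg·m⁻²·s²·K

J = kg·m²·s⁻².
Sv = m²·s⁻².
So Sv⁻¹ = m⁻²·s².
Gy = m²·s⁻².
So Gy⁻¹ = m⁻²·s².
Combining: K·J·Sv⁻¹·Gy⁻¹ = K · (kg·m²·s⁻²) · (m⁻²·s²) · (m⁻²·s²) = kg·m⁻²·s²·K.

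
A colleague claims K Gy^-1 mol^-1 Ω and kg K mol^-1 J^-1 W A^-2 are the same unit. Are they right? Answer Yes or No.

Yes

Left side:
  Gy = J/kg (absorbed dose = energy per mass),
      = m²·s⁻².
  So Gy⁻¹ = m⁻²·s².
  Ω = V/A (resistance = voltage per current),
      = kg·m²·s⁻³·A⁻².
  Combining: K·Gy⁻¹·mol⁻¹·Ω = K · (m⁻²·s²) · mol⁻¹ · (kg·m²·s⁻³·A⁻²) = kg·s⁻¹·A⁻²·K·mol⁻¹.
Right side:
  J = N·m (work = force × distance),
      = kg·m²·s⁻².
  So J⁻¹ = kg⁻¹·m⁻²·s².
  W = J/s (power = energy per time),
      = kg·m²·s⁻³.
  Combining: kg·K·mol⁻¹·J⁻¹·W·A⁻² = kg · K · mol⁻¹ · (kg⁻¹·m⁻²·s²) · (kg·m²·s⁻³) · A⁻² = kg·s⁻¹·A⁻²·K·mol⁻¹.
Both reduce to kg·s⁻¹·A⁻²·K·mol⁻¹.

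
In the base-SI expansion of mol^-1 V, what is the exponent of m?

V = W/A (potential = power per current),
    = kg·m²·s⁻³·A⁻¹.
Combining: mol⁻¹·V = mol⁻¹ · (kg·m²·s⁻³·A⁻¹) = kg·m²·s⁻³·A⁻¹·mol⁻¹.
The exponent of m is 2.

2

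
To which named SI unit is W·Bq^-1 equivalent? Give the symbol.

J

W = kg·m²·s⁻³.
Bq = s⁻¹.
So Bq⁻¹ = s.
Combining: W·Bq⁻¹ = (kg·m²·s⁻³) · s = kg·m²·s⁻².
kg·m²·s⁻² is the base-SI form of the joule.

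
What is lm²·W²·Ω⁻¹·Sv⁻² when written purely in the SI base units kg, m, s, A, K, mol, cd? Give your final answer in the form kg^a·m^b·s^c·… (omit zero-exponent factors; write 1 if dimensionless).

lm = cd·sr = cd (luminous flux; sr is dimensionless).
So lm² = cd².
W = J/s (power = energy per time),
    = kg·m²·s⁻³.
So W² = kg²·m⁴·s⁻⁶.
Ω = V/A (resistance = voltage per current),
    = kg·m²·s⁻³·A⁻².
So Ω⁻¹ = kg⁻¹·m⁻²·s³·A².
Sv = J/kg (equivalent dose = energy per mass),
    = m²·s⁻².
So Sv⁻² = m⁻⁴·s⁴.
Combining: lm²·W²·Ω⁻¹·Sv⁻² = cd² · (kg²·m⁴·s⁻⁶) · (kg⁻¹·m⁻²·s³·A²) · (m⁻⁴·s⁴) = kg·m⁻²·s·A²·cd².

kg·m⁻²·s·A²·cd²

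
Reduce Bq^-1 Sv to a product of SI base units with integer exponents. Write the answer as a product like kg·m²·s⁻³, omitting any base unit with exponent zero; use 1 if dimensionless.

Bq = s⁻¹.
So Bq⁻¹ = s.
Sv = m²·s⁻².
Combining: Bq⁻¹·Sv = s · (m²·s⁻²) = m²·s⁻¹.

m²·s⁻¹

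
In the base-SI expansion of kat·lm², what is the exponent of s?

kat = mol/s = s⁻¹·mol (catalytic activity).
lm = cd·sr = cd (luminous flux; sr is dimensionless).
So lm² = cd².
Combining: kat·lm² = (s⁻¹·mol) · cd² = s⁻¹·mol·cd².
The exponent of s is -1.

-1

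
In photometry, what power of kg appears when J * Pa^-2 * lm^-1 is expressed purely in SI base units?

-1

J = kg·m²·s⁻².
Pa = kg·m⁻¹·s⁻².
So Pa⁻² = kg⁻²·m²·s⁴.
lm = cd.
So lm⁻¹ = cd⁻¹.
Combining: J·Pa⁻²·lm⁻¹ = (kg·m²·s⁻²) · (kg⁻²·m²·s⁴) · cd⁻¹ = kg⁻¹·m⁴·s²·cd⁻¹.
The exponent of kg is -1.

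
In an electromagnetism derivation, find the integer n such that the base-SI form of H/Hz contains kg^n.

1

Hz = s⁻¹.
So Hz⁻¹ = s.
H = kg·m²·s⁻²·A⁻².
Combining: Hz⁻¹·H = s · (kg·m²·s⁻²·A⁻²) = kg·m²·s⁻¹·A⁻².
The exponent of kg is 1.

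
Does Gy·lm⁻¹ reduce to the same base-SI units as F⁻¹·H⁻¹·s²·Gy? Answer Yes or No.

Left side:
  Gy = J/kg (absorbed dose = energy per mass),
      = m²·s⁻².
  lm = cd·sr = cd (luminous flux; sr is dimensionless).
  So lm⁻¹ = cd⁻¹.
  Combining: Gy·lm⁻¹ = (m²·s⁻²) · cd⁻¹ = m²·s⁻²·cd⁻¹.
Right side:
  F = C/V (capacitance = charge per voltage),
      = A·s/(kg·m²·s⁻³·A⁻¹) (substituting C and V),
      = kg⁻¹·m⁻²·s⁴·A².
  So F⁻¹ = kg·m²·s⁻⁴·A⁻².
  H = Wb/A (inductance = flux per current),
      = kg·m²·s⁻²·A⁻².
  So H⁻¹ = kg⁻¹·m⁻²·s²·A².
  Gy = J/kg (absorbed dose = energy per mass),
      = m²·s⁻².
  Combining: F⁻¹·H⁻¹·s²·Gy = (kg·m²·s⁻⁴·A⁻²) · (kg⁻¹·m⁻²·s²·A²) · s² · (m²·s⁻²) = m²·s⁻².
Left is m²·s⁻²·cd⁻¹; right is m²·s⁻² — different.

No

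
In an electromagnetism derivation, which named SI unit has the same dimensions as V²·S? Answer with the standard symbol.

W

V = W/A (potential = power per current),
    = kg·m²·s⁻³·A⁻¹.
So V² = kg²·m⁴·s⁻⁶·A⁻².
S = 1/Ω (conductance is reciprocal resistance),
    = kg⁻¹·m⁻²·s³·A².
Combining: V²·S = (kg²·m⁴·s⁻⁶·A⁻²) · (kg⁻¹·m⁻²·s³·A²) = kg·m²·s⁻³.
kg·m²·s⁻³ is the base-SI form of the watt.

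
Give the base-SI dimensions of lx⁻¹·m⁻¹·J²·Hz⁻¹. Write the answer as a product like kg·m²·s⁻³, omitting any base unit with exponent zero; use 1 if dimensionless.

kg²·m⁵·s⁻³·cd⁻¹

lx = lm/m² (illuminance = luminous flux per area),
    = m⁻²·cd.
So lx⁻¹ = m²·cd⁻¹.
J = N·m (work = force × distance),
    = kg·m²·s⁻².
So J² = kg²·m⁴·s⁻⁴.
Hz = 1/s = s⁻¹ (frequency is cycles per second).
So Hz⁻¹ = s.
Combining: lx⁻¹·m⁻¹·J²·Hz⁻¹ = (m²·cd⁻¹) · m⁻¹ · (kg²·m⁴·s⁻⁴) · s = kg²·m⁵·s⁻³·cd⁻¹.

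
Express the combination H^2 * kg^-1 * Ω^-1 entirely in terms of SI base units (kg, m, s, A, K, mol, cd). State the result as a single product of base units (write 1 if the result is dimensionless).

H = Wb/A (inductance = flux per current),
    = kg·m²·s⁻²·A⁻².
So H² = kg²·m⁴·s⁻⁴·A⁻⁴.
Ω = V/A (resistance = voltage per current),
    = kg·m²·s⁻³·A⁻².
So Ω⁻¹ = kg⁻¹·m⁻²·s³·A².
Combining: H²·kg⁻¹·Ω⁻¹ = (kg²·m⁴·s⁻⁴·A⁻⁴) · kg⁻¹ · (kg⁻¹·m⁻²·s³·A²) = m²·s⁻¹·A⁻².

m²·s⁻¹·A⁻²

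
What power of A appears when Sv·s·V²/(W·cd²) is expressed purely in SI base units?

Sv = J/kg (equivalent dose = energy per mass),
    = m²·s⁻².
V = W/A (potential = power per current),
    = kg·m²·s⁻³·A⁻¹.
So V² = kg²·m⁴·s⁻⁶·A⁻².
W = J/s (power = energy per time),
    = kg·m²·s⁻³.
So W⁻¹ = kg⁻¹·m⁻²·s³.
Combining: Sv·s·V²·W⁻¹·cd⁻² = (m²·s⁻²) · s · (kg²·m⁴·s⁻⁶·A⁻²) · (kg⁻¹·m⁻²·s³) · cd⁻² = kg·m⁴·s⁻⁴·A⁻²·cd⁻².
The exponent of A is -2.

-2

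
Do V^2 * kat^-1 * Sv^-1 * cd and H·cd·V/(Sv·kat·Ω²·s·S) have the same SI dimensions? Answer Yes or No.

No

Left side:
  V = kg·m²·s⁻³·A⁻¹.
  So V² = kg²·m⁴·s⁻⁶·A⁻².
  kat = s⁻¹·mol.
  So kat⁻¹ = s·mol⁻¹.
  Sv = m²·s⁻².
  So Sv⁻¹ = m⁻²·s².
  Combining: V²·kat⁻¹·Sv⁻¹·cd = (kg²·m⁴·s⁻⁶·A⁻²) · (s·mol⁻¹) · (m⁻²·s²) · cd = kg²·m²·s⁻³·A⁻²·mol⁻¹·cd.
Right side:
  Sv = m²·s⁻².
  So Sv⁻¹ = m⁻²·s².
  H = kg·m²·s⁻²·A⁻².
  kat = s⁻¹·mol.
  So kat⁻¹ = s·mol⁻¹.
  Ω = kg·m²·s⁻³·A⁻².
  So Ω⁻² = kg⁻²·m⁻⁴·s⁶·A⁴.
  S = kg⁻¹·m⁻²·s³·A².
  So S⁻¹ = kg·m²·s⁻³·A⁻².
  V = kg·m²·s⁻³·A⁻¹.
  Combining: Sv⁻¹·H·kat⁻¹·Ω⁻²·s⁻¹·cd·S⁻¹·V = (m⁻²·s²) · (kg·m²·s⁻²·A⁻²) · (s·mol⁻¹) · (kg⁻²·m⁻⁴·s⁶·A⁴) · s⁻¹ · cd · (kg·m²·s⁻³·A⁻²) · (kg·m²·s⁻³·A⁻¹) = kg·A⁻¹·mol⁻¹·cd.
Left is kg²·m²·s⁻³·A⁻²·mol⁻¹·cd; right is kg·A⁻¹·mol⁻¹·cd — different.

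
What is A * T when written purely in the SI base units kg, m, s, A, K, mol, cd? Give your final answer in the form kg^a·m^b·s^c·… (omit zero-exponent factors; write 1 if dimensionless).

kg·s⁻²

T = Wb/m² (flux density = flux per area),
    = kg·s⁻²·A⁻¹.
Combining: A·T = A · (kg·s⁻²·A⁻¹) = kg·s⁻².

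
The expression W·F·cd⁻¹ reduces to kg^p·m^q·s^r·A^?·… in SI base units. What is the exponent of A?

2

W = J/s (power = energy per time),
    = kg·m²·s⁻³.
F = C/V (capacitance = charge per voltage),
    = A·s/(kg·m²·s⁻³·A⁻¹) (substituting C and V),
    = kg⁻¹·m⁻²·s⁴·A².
Combining: W·F·cd⁻¹ = (kg·m²·s⁻³) · (kg⁻¹·m⁻²·s⁴·A²) · cd⁻¹ = s·A²·cd⁻¹.
The exponent of A is 2.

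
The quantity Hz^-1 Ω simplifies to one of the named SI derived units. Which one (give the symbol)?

H

Hz = 1/s = s⁻¹ (frequency is cycles per second).
So Hz⁻¹ = s.
Ω = V/A (resistance = voltage per current),
    = kg·m²·s⁻³·A⁻².
Combining: Hz⁻¹·Ω = s · (kg·m²·s⁻³·A⁻²) = kg·m²·s⁻²·A⁻².
kg·m²·s⁻²·A⁻² is the base-SI form of the henry.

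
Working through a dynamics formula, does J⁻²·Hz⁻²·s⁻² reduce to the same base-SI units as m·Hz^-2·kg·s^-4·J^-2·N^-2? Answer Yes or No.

No

Left side:
  J = N·m (work = force × distance),
      = kg·m²·s⁻².
  So J⁻² = kg⁻²·m⁻⁴·s⁴.
  Hz = 1/s = s⁻¹ (frequency is cycles per second).
  So Hz⁻² = s².
  Combining: J⁻²·Hz⁻²·s⁻² = (kg⁻²·m⁻⁴·s⁴) · s² · s⁻² = kg⁻²·m⁻⁴·s⁴.
Right side:
  Hz = 1/s = s⁻¹ (frequency is cycles per second).
  So Hz⁻² = s².
  J = N·m (work = force × distance),
      = kg·m²·s⁻².
  So J⁻² = kg⁻²·m⁻⁴·s⁴.
  N = kg·m/s² = kg·m·s⁻² (force = mass × acceleration).
  So N⁻² = kg⁻²·m⁻²·s⁴.
  Combining: m·Hz⁻²·kg·s⁻⁴·J⁻²·N⁻² = m · s² · kg · s⁻⁴ · (kg⁻²·m⁻⁴·s⁴) · (kg⁻²·m⁻²·s⁴) = kg⁻³·m⁻⁵·s⁶.
Left is kg⁻²·m⁻⁴·s⁴; right is kg⁻³·m⁻⁵·s⁶ — different.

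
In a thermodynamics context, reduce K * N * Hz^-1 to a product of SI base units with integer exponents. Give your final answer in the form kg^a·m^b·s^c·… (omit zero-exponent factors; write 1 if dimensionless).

kg·m·s⁻¹·K

N = kg·m/s² = kg·m·s⁻² (force = mass × acceleration).
Hz = 1/s = s⁻¹ (frequency is cycles per second).
So Hz⁻¹ = s.
Combining: K·N·Hz⁻¹ = K · (kg·m·s⁻²) · s = kg·m·s⁻¹·K.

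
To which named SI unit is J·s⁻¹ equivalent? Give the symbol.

J = kg·m²·s⁻².
Combining: J·s⁻¹ = (kg·m²·s⁻²) · s⁻¹ = kg·m²·s⁻³.
kg·m²·s⁻³ is the base-SI form of the watt.

W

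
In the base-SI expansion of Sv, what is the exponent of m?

Sv = J/kg (equivalent dose = energy per mass),
    = m²·s⁻².
The exponent of m is 2.

2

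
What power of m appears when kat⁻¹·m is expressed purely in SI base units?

1

kat = mol/s = s⁻¹·mol (catalytic activity).
So kat⁻¹ = s·mol⁻¹.
Combining: kat⁻¹·m = (s·mol⁻¹) · m = m·s·mol⁻¹.
The exponent of m is 1.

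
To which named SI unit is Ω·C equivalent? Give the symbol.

Ω = V/A (resistance = voltage per current),
    = kg·m²·s⁻³·A⁻².
C = A·s = s·A (charge = current × time).
Combining: Ω·C = (kg·m²·s⁻³·A⁻²) · (s·A) = kg·m²·s⁻²·A⁻¹.
kg·m²·s⁻²·A⁻¹ is the base-SI form of the weber.

Wb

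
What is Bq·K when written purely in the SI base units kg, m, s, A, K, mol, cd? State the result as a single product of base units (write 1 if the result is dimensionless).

Bq = s⁻¹.
Combining: Bq·K = s⁻¹ · K = s⁻¹·K.

s⁻¹·K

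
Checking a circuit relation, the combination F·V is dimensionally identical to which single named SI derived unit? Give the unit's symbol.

C

F = C/V (capacitance = charge per voltage),
    = A·s/(kg·m²·s⁻³·A⁻¹) (substituting C and V),
    = kg⁻¹·m⁻²·s⁴·A².
V = W/A (potential = power per current),
    = kg·m²·s⁻³·A⁻¹.
Combining: F·V = (kg⁻¹·m⁻²·s⁴·A²) · (kg·m²·s⁻³·A⁻¹) = s·A.
s·A is the base-SI form of the coulomb.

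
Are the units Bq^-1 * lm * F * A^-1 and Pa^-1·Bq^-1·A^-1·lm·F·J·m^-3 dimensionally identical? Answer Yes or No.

Left side:
  Bq = 1/s = s⁻¹ (activity is decays per second).
  So Bq⁻¹ = s.
  lm = cd·sr = cd (luminous flux; sr is dimensionless).
  F = C/V (capacitance = charge per voltage),
      = A·s/(kg·m²·s⁻³·A⁻¹) (substituting C and V),
      = kg⁻¹·m⁻²·s⁴·A².
  Combining: Bq⁻¹·lm·F·A⁻¹ = s · cd · (kg⁻¹·m⁻²·s⁴·A²) · A⁻¹ = kg⁻¹·m⁻²·s⁵·A·cd.
Right side:
  Pa = N/m² (pressure = force per area),
      = kg·m⁻¹·s⁻².
  So Pa⁻¹ = kg⁻¹·m·s².
  Bq = 1/s = s⁻¹ (activity is decays per second).
  So Bq⁻¹ = s.
  lm = cd·sr = cd (luminous flux; sr is dimensionless).
  F = C/V (capacitance = charge per voltage),
      = A·s/(kg·m²·s⁻³·A⁻¹) (substituting C and V),
      = kg⁻¹·m⁻²·s⁴·A².
  J = N·m (work = force × distance),
      = kg·m²·s⁻².
  Combining: Pa⁻¹·Bq⁻¹·A⁻¹·lm·F·J·m⁻³ = (kg⁻¹·m·s²) · s · A⁻¹ · cd · (kg⁻¹·m⁻²·s⁴·A²) · (kg·m²·s⁻²) · m⁻³ = kg⁻¹·m⁻²·s⁵·A·cd.
Both reduce to kg⁻¹·m⁻²·s⁵·A·cd.

Yes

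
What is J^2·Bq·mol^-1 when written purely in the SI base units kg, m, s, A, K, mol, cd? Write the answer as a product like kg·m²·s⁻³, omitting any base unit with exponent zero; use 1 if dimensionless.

J = N·m (work = force × distance),
    = kg·m²·s⁻².
So J² = kg²·m⁴·s⁻⁴.
Bq = 1/s = s⁻¹ (activity is decays per second).
Combining: J²·Bq·mol⁻¹ = (kg²·m⁴·s⁻⁴) · s⁻¹ · mol⁻¹ = kg²·m⁴·s⁻⁵·mol⁻¹.

kg²·m⁴·s⁻⁵·mol⁻¹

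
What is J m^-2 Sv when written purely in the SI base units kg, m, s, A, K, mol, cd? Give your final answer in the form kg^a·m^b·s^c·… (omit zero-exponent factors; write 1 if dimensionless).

kg·m²·s⁻⁴

J = N·m (work = force × distance),
    = kg·m²·s⁻².
Sv = J/kg (equivalent dose = energy per mass),
    = m²·s⁻².
Combining: J·m⁻²·Sv = (kg·m²·s⁻²) · m⁻² · (m²·s⁻²) = kg·m²·s⁻⁴.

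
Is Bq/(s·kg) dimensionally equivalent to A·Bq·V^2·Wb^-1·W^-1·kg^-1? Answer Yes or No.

Yes

Left side:
  Bq = s⁻¹.
  Combining: s⁻¹·Bq·kg⁻¹ = s⁻¹ · s⁻¹ · kg⁻¹ = kg⁻¹·s⁻².
Right side:
  Bq = 1/s = s⁻¹ (activity is decays per second).
  V = W/A (potential = power per current),
      = kg·m²·s⁻³·A⁻¹.
  So V² = kg²·m⁴·s⁻⁶·A⁻².
  Wb = V·s (flux: a volt is a weber per second),
      = kg·m²·s⁻²·A⁻¹.
  So Wb⁻¹ = kg⁻¹·m⁻²·s²·A.
  W = J/s (power = energy per time),
      = kg·m²·s⁻³.
  So W⁻¹ = kg⁻¹·m⁻²·s³.
  Combining: A·Bq·V²·Wb⁻¹·W⁻¹·kg⁻¹ = A · s⁻¹ · (kg²·m⁴·s⁻⁶·A⁻²) · (kg⁻¹·m⁻²·s²·A) · (kg⁻¹·m⁻²·s³) · kg⁻¹ = kg⁻¹·s⁻².
Both reduce to kg⁻¹·s⁻².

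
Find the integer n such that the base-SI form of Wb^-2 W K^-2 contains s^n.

1

Wb = kg·m²·s⁻²·A⁻¹.
So Wb⁻² = kg⁻²·m⁻⁴·s⁴·A².
W = kg·m²·s⁻³.
Combining: Wb⁻²·W·K⁻² = (kg⁻²·m⁻⁴·s⁴·A²) · (kg·m²·s⁻³) · K⁻² = kg⁻¹·m⁻²·s·A²·K⁻².
The exponent of s is 1.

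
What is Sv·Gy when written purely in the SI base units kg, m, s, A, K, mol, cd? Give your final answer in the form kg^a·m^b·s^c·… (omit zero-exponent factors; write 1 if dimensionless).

m⁴·s⁻⁴

Sv = J/kg (equivalent dose = energy per mass),
    = m²·s⁻².
Gy = J/kg (absorbed dose = energy per mass),
    = m²·s⁻².
Combining: Sv·Gy = (m²·s⁻²) · (m²·s⁻²) = m⁴·s⁻⁴.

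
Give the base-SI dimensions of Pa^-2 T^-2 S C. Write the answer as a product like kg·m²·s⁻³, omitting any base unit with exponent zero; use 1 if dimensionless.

kg⁻⁵·s¹²·A⁵

Pa = kg·m⁻¹·s⁻².
So Pa⁻² = kg⁻²·m²·s⁴.
T = kg·s⁻²·A⁻¹.
So T⁻² = kg⁻²·s⁴·A².
S = kg⁻¹·m⁻²·s³·A².
C = s·A.
Combining: Pa⁻²·T⁻²·S·C = (kg⁻²·m²·s⁴) · (kg⁻²·s⁴·A²) · (kg⁻¹·m⁻²·s³·A²) · (s·A) = kg⁻⁵·s¹²·A⁵.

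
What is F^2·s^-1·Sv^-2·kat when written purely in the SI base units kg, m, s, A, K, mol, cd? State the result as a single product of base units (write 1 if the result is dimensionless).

F = C/V (capacitance = charge per voltage),
    = A·s/(kg·m²·s⁻³·A⁻¹) (substituting C and V),
    = kg⁻¹·m⁻²·s⁴·A².
So F² = kg⁻²·m⁻⁴·s⁸·A⁴.
Sv = J/kg (equivalent dose = energy per mass),
    = m²·s⁻².
So Sv⁻² = m⁻⁴·s⁴.
kat = mol/s = s⁻¹·mol (catalytic activity).
Combining: F²·s⁻¹·Sv⁻²·kat = (kg⁻²·m⁻⁴·s⁸·A⁴) · s⁻¹ · (m⁻⁴·s⁴) · (s⁻¹·mol) = kg⁻²·m⁻⁸·s¹⁰·A⁴·mol.

kg⁻²·m⁻⁸·s¹⁰·A⁴·mol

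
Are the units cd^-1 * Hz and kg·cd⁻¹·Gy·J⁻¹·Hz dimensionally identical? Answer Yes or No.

Yes

Left side:
  Hz = s⁻¹.
  Combining: cd⁻¹·Hz = cd⁻¹ · s⁻¹ = s⁻¹·cd⁻¹.
Right side:
  Gy = J/kg (absorbed dose = energy per mass),
      = m²·s⁻².
  J = N·m (work = force × distance),
      = kg·m²·s⁻².
  So J⁻¹ = kg⁻¹·m⁻²·s².
  Hz = 1/s = s⁻¹ (frequency is cycles per second).
  Combining: kg·cd⁻¹·Gy·J⁻¹·Hz = kg · cd⁻¹ · (m²·s⁻²) · (kg⁻¹·m⁻²·s²) · s⁻¹ = s⁻¹·cd⁻¹.
Both reduce to s⁻¹·cd⁻¹.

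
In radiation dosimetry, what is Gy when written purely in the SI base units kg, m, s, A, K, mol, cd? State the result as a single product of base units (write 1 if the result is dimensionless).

m²·s⁻²

Gy = J/kg (absorbed dose = energy per mass),
    = m²·s⁻².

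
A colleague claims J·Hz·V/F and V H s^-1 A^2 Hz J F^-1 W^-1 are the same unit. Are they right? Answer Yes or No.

Left side:
  J = N·m (work = force × distance),
      = kg·m²·s⁻².
  F = C/V (capacitance = charge per voltage),
      = A·s/(kg·m²·s⁻³·A⁻¹) (substituting C and V),
      = kg⁻¹·m⁻²·s⁴·A².
  So F⁻¹ = kg·m²·s⁻⁴·A⁻².
  Hz = 1/s = s⁻¹ (frequency is cycles per second).
  V = W/A (potential = power per current),
      = kg·m²·s⁻³·A⁻¹.
  Combining: J·F⁻¹·Hz·V = (kg·m²·s⁻²) · (kg·m²·s⁻⁴·A⁻²) · s⁻¹ · (kg·m²·s⁻³·A⁻¹) = kg³·m⁶·s⁻¹⁰·A⁻³.
Right side:
  V = kg·m²·s⁻³·A⁻¹.
  H = kg·m²·s⁻²·A⁻².
  Hz = s⁻¹.
  J = kg·m²·s⁻².
  F = kg⁻¹·m⁻²·s⁴·A².
  So F⁻¹ = kg·m²·s⁻⁴·A⁻².
  W = kg·m²·s⁻³.
  So W⁻¹ = kg⁻¹·m⁻²·s³.
  Combining: V·H·s⁻¹·A²·Hz·J·F⁻¹·W⁻¹ = (kg·m²·s⁻³·A⁻¹) · (kg·m²·s⁻²·A⁻²) · s⁻¹ · A² · s⁻¹ · (kg·m²·s⁻²) · (kg·m²·s⁻⁴·A⁻²) · (kg⁻¹·m⁻²·s³) = kg³·m⁶·s⁻¹⁰·A⁻³.
Both reduce to kg³·m⁶·s⁻¹⁰·A⁻³.

Yes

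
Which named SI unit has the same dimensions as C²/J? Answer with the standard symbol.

J = N·m (work = force × distance),
    = kg·m²·s⁻².
So J⁻¹ = kg⁻¹·m⁻²·s².
C = A·s = s·A (charge = current × time).
So C² = s²·A².
Combining: J⁻¹·C² = (kg⁻¹·m⁻²·s²) · (s²·A²) = kg⁻¹·m⁻²·s⁴·A².
kg⁻¹·m⁻²·s⁴·A² is the base-SI form of the farad.

F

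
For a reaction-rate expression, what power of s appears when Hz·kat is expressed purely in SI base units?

Hz = s⁻¹.
kat = s⁻¹·mol.
Combining: Hz·kat = s⁻¹ · (s⁻¹·mol) = s⁻²·mol.
The exponent of s is -2.

-2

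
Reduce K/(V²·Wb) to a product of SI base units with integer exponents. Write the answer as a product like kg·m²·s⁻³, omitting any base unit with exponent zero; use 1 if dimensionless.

V = W/A (potential = power per current),
    = kg·m²·s⁻³·A⁻¹.
So V⁻² = kg⁻²·m⁻⁴·s⁶·A².
Wb = V·s (flux: a volt is a weber per second),
    = kg·m²·s⁻²·A⁻¹.
So Wb⁻¹ = kg⁻¹·m⁻²·s²·A.
Combining: V⁻²·Wb⁻¹·K = (kg⁻²·m⁻⁴·s⁶·A²) · (kg⁻¹·m⁻²·s²·A) · K = kg⁻³·m⁻⁶·s⁸·A³·K.

kg⁻³·m⁻⁶·s⁸·A³·K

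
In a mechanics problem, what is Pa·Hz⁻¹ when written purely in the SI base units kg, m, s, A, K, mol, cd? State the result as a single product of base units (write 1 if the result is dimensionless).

Pa = N/m² (pressure = force per area),
    = kg·m⁻¹·s⁻².
Hz = 1/s = s⁻¹ (frequency is cycles per second).
So Hz⁻¹ = s.
Combining: Pa·Hz⁻¹ = (kg·m⁻¹·s⁻²) · s = kg·m⁻¹·s⁻¹.

kg·m⁻¹·s⁻¹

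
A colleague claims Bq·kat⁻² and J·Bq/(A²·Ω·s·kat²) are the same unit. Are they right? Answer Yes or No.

Yes

Left side:
  Bq = 1/s = s⁻¹ (activity is decays per second).
  kat = mol/s = s⁻¹·mol (catalytic activity).
  So kat⁻² = s²·mol⁻².
  Combining: Bq·kat⁻² = s⁻¹ · (s²·mol⁻²) = s·mol⁻².
Right side:
  J = N·m (work = force × distance),
      = kg·m²·s⁻².
  Ω = V/A (resistance = voltage per current),
      = kg·m²·s⁻³·A⁻².
  So Ω⁻¹ = kg⁻¹·m⁻²·s³·A².
  kat = mol/s = s⁻¹·mol (catalytic activity).
  So kat⁻² = s²·mol⁻².
  Bq = 1/s = s⁻¹ (activity is decays per second).
  Combining: A⁻²·J·Ω⁻¹·s⁻¹·kat⁻²·Bq = A⁻² · (kg·m²·s⁻²) · (kg⁻¹·m⁻²·s³·A²) · s⁻¹ · (s²·mol⁻²) · s⁻¹ = s·mol⁻².
Both reduce to s·mol⁻².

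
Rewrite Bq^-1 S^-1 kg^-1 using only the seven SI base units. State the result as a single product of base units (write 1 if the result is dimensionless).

Bq = 1/s = s⁻¹ (activity is decays per second).
So Bq⁻¹ = s.
S = 1/Ω (conductance is reciprocal resistance),
    = kg⁻¹·m⁻²·s³·A².
So S⁻¹ = kg·m²·s⁻³·A⁻².
Combining: Bq⁻¹·S⁻¹·kg⁻¹ = s · (kg·m²·s⁻³·A⁻²) · kg⁻¹ = m²·s⁻²·A⁻².

m²·s⁻²·A⁻²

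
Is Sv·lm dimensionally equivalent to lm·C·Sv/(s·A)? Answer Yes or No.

Yes

Left side:
  Sv = m²·s⁻².
  lm = cd.
  Combining: Sv·lm = (m²·s⁻²) · cd = m²·s⁻²·cd.
Right side:
  lm = cd.
  C = s·A.
  Sv = m²·s⁻².
  Combining: s⁻¹·lm·C·Sv·A⁻¹ = s⁻¹ · cd · (s·A) · (m²·s⁻²) · A⁻¹ = m²·s⁻²·cd.
Both reduce to m²·s⁻²·cd.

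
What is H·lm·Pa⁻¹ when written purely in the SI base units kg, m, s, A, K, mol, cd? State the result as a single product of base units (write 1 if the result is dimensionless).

m³·A⁻²·cd

H = Wb/A (inductance = flux per current),
    = kg·m²·s⁻²·A⁻².
lm = cd·sr = cd (luminous flux; sr is dimensionless).
Pa = N/m² (pressure = force per area),
    = kg·m⁻¹·s⁻².
So Pa⁻¹ = kg⁻¹·m·s².
Combining: H·lm·Pa⁻¹ = (kg·m²·s⁻²·A⁻²) · cd · (kg⁻¹·m·s²) = m³·A⁻²·cd.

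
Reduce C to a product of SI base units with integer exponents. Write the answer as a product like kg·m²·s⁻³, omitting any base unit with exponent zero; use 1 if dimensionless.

C = A·s = s·A (charge = current × time).

s·A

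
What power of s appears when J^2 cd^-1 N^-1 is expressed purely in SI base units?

-2

J = N·m (work = force × distance),
    = kg·m²·s⁻².
So J² = kg²·m⁴·s⁻⁴.
N = kg·m/s² = kg·m·s⁻² (force = mass × acceleration).
So N⁻¹ = kg⁻¹·m⁻¹·s².
Combining: J²·cd⁻¹·N⁻¹ = (kg²·m⁴·s⁻⁴) · cd⁻¹ · (kg⁻¹·m⁻¹·s²) = kg·m³·s⁻²·cd⁻¹.
The exponent of s is -2.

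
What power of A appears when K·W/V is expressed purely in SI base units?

1

W = kg·m²·s⁻³.
V = kg·m²·s⁻³·A⁻¹.
So V⁻¹ = kg⁻¹·m⁻²·s³·A.
Combining: K·W·V⁻¹ = K · (kg·m²·s⁻³) · (kg⁻¹·m⁻²·s³·A) = A·K.
The exponent of A is 1.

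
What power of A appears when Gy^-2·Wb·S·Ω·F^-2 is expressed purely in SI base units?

-5

Gy = m²·s⁻².
So Gy⁻² = m⁻⁴·s⁴.
Wb = kg·m²·s⁻²·A⁻¹.
S = kg⁻¹·m⁻²·s³·A².
Ω = kg·m²·s⁻³·A⁻².
F = kg⁻¹·m⁻²·s⁴·A².
So F⁻² = kg²·m⁴·s⁻⁸·A⁻⁴.
Combining: Gy⁻²·Wb·S·Ω·F⁻² = (m⁻⁴·s⁴) · (kg·m²·s⁻²·A⁻¹) · (kg⁻¹·m⁻²·s³·A²) · (kg·m²·s⁻³·A⁻²) · (kg²·m⁴·s⁻⁸·A⁻⁴) = kg³·m²·s⁻⁶·A⁻⁵.
The exponent of A is -5.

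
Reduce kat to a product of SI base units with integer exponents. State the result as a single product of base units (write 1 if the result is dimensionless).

kat = mol/s = s⁻¹·mol (catalytic activity).

s⁻¹·mol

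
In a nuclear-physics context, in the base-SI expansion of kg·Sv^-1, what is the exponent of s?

2

Sv = m²·s⁻².
So Sv⁻¹ = m⁻²·s².
Combining: kg·Sv⁻¹ = kg · (m⁻²·s²) = kg·m⁻²·s².
The exponent of s is 2.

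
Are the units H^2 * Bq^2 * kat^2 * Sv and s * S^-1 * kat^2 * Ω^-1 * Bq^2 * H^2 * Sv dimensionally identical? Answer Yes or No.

No

Left side:
  H = Wb/A (inductance = flux per current),
      = kg·m²·s⁻²·A⁻².
  So H² = kg²·m⁴·s⁻⁴·A⁻⁴.
  Bq = 1/s = s⁻¹ (activity is decays per second).
  So Bq² = s⁻².
  kat = mol/s = s⁻¹·mol (catalytic activity).
  So kat² = s⁻²·mol².
  Sv = J/kg (equivalent dose = energy per mass),
      = m²·s⁻².
  Combining: H²·Bq²·kat²·Sv = (kg²·m⁴·s⁻⁴·A⁻⁴) · s⁻² · (s⁻²·mol²) · (m²·s⁻²) = kg²·m⁶·s⁻¹⁰·A⁻⁴·mol².
Right side:
  S = 1/Ω (conductance is reciprocal resistance),
      = kg⁻¹·m⁻²·s³·A².
  So S⁻¹ = kg·m²·s⁻³·A⁻².
  kat = mol/s = s⁻¹·mol (catalytic activity).
  So kat² = s⁻²·mol².
  Ω = V/A (resistance = voltage per current),
      = kg·m²·s⁻³·A⁻².
  So Ω⁻¹ = kg⁻¹·m⁻²·s³·A².
  Bq = 1/s = s⁻¹ (activity is decays per second).
  So Bq² = s⁻².
  H = Wb/A (inductance = flux per current),
      = kg·m²·s⁻²·A⁻².
  So H² = kg²·m⁴·s⁻⁴·A⁻⁴.
  Sv = J/kg (equivalent dose = energy per mass),
      = m²·s⁻².
  Combining: s·S⁻¹·kat²·Ω⁻¹·Bq²·H²·Sv = s · (kg·m²·s⁻³·A⁻²) · (s⁻²·mol²) · (kg⁻¹·m⁻²·s³·A²) · s⁻² · (kg²·m⁴·s⁻⁴·A⁻⁴) · (m²·s⁻²) = kg²·m⁶·s⁻⁹·A⁻⁴·mol².
Left is kg²·m⁶·s⁻¹⁰·A⁻⁴·mol²; right is kg²·m⁶·s⁻⁹·A⁻⁴·mol² — different.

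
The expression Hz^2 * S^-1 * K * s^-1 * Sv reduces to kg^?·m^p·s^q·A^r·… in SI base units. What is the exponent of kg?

Hz = 1/s = s⁻¹ (frequency is cycles per second).
So Hz² = s⁻².
S = 1/Ω (conductance is reciprocal resistance),
    = kg⁻¹·m⁻²·s³·A².
So S⁻¹ = kg·m²·s⁻³·A⁻².
Sv = J/kg (equivalent dose = energy per mass),
    = m²·s⁻².
Combining: Hz²·S⁻¹·K·s⁻¹·Sv = s⁻² · (kg·m²·s⁻³·A⁻²) · K · s⁻¹ · (m²·s⁻²) = kg·m⁴·s⁻⁸·A⁻²·K.
The exponent of kg is 1.

1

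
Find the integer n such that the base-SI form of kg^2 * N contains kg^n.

N = kg·m/s² = kg·m·s⁻² (force = mass × acceleration).
Combining: kg²·N = kg² · (kg·m·s⁻²) = kg³·m·s⁻².
The exponent of kg is 3.

3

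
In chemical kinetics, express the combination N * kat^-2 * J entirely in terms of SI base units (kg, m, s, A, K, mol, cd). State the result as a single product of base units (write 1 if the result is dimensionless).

kg²·m³·s⁻²·mol⁻²

N = kg·m·s⁻².
kat = s⁻¹·mol.
So kat⁻² = s²·mol⁻².
J = kg·m²·s⁻².
Combining: N·kat⁻²·J = (kg·m·s⁻²) · (s²·mol⁻²) · (kg·m²·s⁻²) = kg²·m³·s⁻²·mol⁻².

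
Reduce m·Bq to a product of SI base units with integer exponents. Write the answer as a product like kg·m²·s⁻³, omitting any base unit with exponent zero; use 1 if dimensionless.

m·s⁻¹

Bq = 1/s = s⁻¹ (activity is decays per second).
Combining: m·Bq = m · s⁻¹ = m·s⁻¹.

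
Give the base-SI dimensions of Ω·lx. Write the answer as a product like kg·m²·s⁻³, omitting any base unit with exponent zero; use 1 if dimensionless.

Ω = V/A (resistance = voltage per current),
    = kg·m²·s⁻³·A⁻².
lx = lm/m² (illuminance = luminous flux per area),
    = m⁻²·cd.
Combining: Ω·lx = (kg·m²·s⁻³·A⁻²) · (m⁻²·cd) = kg·s⁻³·A⁻²·cd.

kg·s⁻³·A⁻²·cd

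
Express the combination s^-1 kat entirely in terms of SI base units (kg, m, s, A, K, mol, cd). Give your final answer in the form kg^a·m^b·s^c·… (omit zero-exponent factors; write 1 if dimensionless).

kat = mol/s = s⁻¹·mol (catalytic activity).
Combining: s⁻¹·kat = s⁻¹ · (s⁻¹·mol) = s⁻²·mol.

s⁻²·mol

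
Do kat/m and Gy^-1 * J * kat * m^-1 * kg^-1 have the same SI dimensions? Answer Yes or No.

Yes

Left side:
  kat = mol/s = s⁻¹·mol (catalytic activity).
  Combining: kat·m⁻¹ = (s⁻¹·mol) · m⁻¹ = m⁻¹·s⁻¹·mol.
Right side:
  Gy = J/kg (absorbed dose = energy per mass),
      = m²·s⁻².
  So Gy⁻¹ = m⁻²·s².
  J = N·m (work = force × distance),
      = kg·m²·s⁻².
  kat = mol/s = s⁻¹·mol (catalytic activity).
  Combining: Gy⁻¹·J·kat·m⁻¹·kg⁻¹ = (m⁻²·s²) · (kg·m²·s⁻²) · (s⁻¹·mol) · m⁻¹ · kg⁻¹ = m⁻¹·s⁻¹·mol.
Both reduce to m⁻¹·s⁻¹·mol.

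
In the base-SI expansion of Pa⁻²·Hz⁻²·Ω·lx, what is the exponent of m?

2

Pa = N/m² (pressure = force per area),
    = kg·m⁻¹·s⁻².
So Pa⁻² = kg⁻²·m²·s⁴.
Hz = 1/s = s⁻¹ (frequency is cycles per second).
So Hz⁻² = s².
Ω = V/A (resistance = voltage per current),
    = kg·m²·s⁻³·A⁻².
lx = lm/m² (illuminance = luminous flux per area),
    = m⁻²·cd.
Combining: Pa⁻²·Hz⁻²·Ω·lx = (kg⁻²·m²·s⁴) · s² · (kg·m²·s⁻³·A⁻²) · (m⁻²·cd) = kg⁻¹·m²·s³·A⁻²·cd.
The exponent of m is 2.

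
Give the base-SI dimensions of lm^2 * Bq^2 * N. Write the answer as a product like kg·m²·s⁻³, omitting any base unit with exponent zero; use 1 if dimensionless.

kg·m·s⁻⁴·cd²

lm = cd.
So lm² = cd².
Bq = s⁻¹.
So Bq² = s⁻².
N = kg·m·s⁻².
Combining: lm²·Bq²·N = cd² · s⁻² · (kg·m·s⁻²) = kg·m·s⁻⁴·cd².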